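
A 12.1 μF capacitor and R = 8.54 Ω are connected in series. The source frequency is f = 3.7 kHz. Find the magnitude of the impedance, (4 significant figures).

ω = 2πf = 23250 rad/s
X_C = 1/(ωC) = 3.555 Ω
Z = 8.540 − j3.555 Ω
|Z| = √(8.540² + 3.555²) = 9.250 Ω

9.250 Ω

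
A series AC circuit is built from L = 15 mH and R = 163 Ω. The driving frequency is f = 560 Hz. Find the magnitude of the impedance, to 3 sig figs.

171 Ω

ω = 2πf = 3519 rad/s
X_L = ωL = 52.8 Ω
Z = 163 + j52.8 Ω
|Z| = √(163² + 52.8²) = 171 Ω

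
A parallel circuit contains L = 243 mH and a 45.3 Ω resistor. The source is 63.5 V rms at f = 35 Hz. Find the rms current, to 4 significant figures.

1.838 A

ω = 2πf = 219.9 rad/s
X_L = ωL = 53.44 Ω
Parallel: admittances add. Y = 1/R + 1/(jωL)
Y = (0.02208 − j0.01871) S
|Y| = 0.02894 S → |Z| = 1/|Y| = 34.55 Ω, ∠Z = −∠Y = 40.29°
I = V/|Z| = 63.5/34.55 = 1.838 A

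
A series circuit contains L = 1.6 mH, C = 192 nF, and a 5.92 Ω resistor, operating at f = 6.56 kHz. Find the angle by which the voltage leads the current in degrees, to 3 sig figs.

ω = 2πf = 41220 rad/s
X_L = ωL = 65.9 Ω
X_C = 1/(ωC) = 126 Ω
Net reactance X = X_L − X_C = -60.4 Ω
Z = 5.92 − j60.4 Ω
|Z| = √(5.92² + 60.4²) = 60.7 Ω
∠Z = arctan(-60.4/5.92) = -84.4°

-84.4°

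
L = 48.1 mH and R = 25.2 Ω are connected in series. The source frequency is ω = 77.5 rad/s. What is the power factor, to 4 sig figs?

0.9892

X_L = ωL = 3.728 Ω
Z = 25.20 + j3.728 Ω
|Z| = √(25.20² + 3.728²) = 25.47 Ω
∠Z = arctan(3.728/25.20) = 8.415°
cos φ = cos(8.415°) = 0.9892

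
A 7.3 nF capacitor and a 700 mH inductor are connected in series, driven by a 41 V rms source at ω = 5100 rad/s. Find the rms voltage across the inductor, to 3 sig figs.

X_L = ωL = 3570 Ω
X_C = 1/(ωC) = 26900 Ω
Net reactance X = X_L − X_C = -23300 Ω
Z = − j23300 Ω
|Z| = √(0² + 23300²) = 23300 Ω
I = V/|Z| = 1.76 mA
V_L = I·|Z_L| = 0.00176 × 3570 = 6.28 V

6.28 V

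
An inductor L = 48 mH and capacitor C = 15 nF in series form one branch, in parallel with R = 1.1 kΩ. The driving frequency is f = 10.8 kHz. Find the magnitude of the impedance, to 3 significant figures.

ω = 2πf = 67860 rad/s
X_L = ωL = 3260 Ω
X_C = 1/(ωC) = 982 Ω
Branch 1: Z₁ = R = 1100 Ω
Branch 2 (series LC): Z₂ = j(X_L − X_C) = j2270 Ω
Parallel: Z = Z₁Z₂/(Z₁+Z₂), |Z| = 990 Ω, ∠Z = 25.8°

990 Ω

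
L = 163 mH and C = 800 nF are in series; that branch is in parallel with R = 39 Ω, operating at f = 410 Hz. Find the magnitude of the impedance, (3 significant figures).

ω = 2πf = 2576 rad/s
X_L = ωL = 420 Ω
X_C = 1/(ωC) = 485 Ω
Branch 1: Z₁ = R = 39.0 Ω
Branch 2 (series LC): Z₂ = j(X_L − X_C) = −j65.3 Ω
Parallel: Z = Z₁Z₂/(Z₁+Z₂), |Z| = 33.5 Ω, ∠Z = -30.8°

33.5 Ω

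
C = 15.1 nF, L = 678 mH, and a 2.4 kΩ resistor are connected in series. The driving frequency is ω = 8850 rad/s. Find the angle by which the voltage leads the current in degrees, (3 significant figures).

X_L = ωL = 6000 Ω
X_C = 1/(ωC) = 7480 Ω
Net reactance X = X_L − X_C = -1480 Ω
Z = 2400 − j1480 Ω
|Z| = √(2400² + 1480²) = 2820 Ω
∠Z = arctan(-1480/2400) = -31.7°

-31.7°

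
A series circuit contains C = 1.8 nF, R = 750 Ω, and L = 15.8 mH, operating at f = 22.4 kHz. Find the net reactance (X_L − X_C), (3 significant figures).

ω = 2πf = 140700 rad/s
X_L = ωL = 2220 Ω
X_C = 1/(ωC) = 3950 Ω
X = 2220 − 3950 = -1720 Ω

-1720 Ω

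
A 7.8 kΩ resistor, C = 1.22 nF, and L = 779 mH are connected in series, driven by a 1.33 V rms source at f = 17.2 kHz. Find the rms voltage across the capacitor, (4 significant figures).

0.1310 V

ω = 2πf = 108100 rad/s
X_L = ωL = 84190 Ω
X_C = 1/(ωC) = 7585 Ω
Net reactance X = X_L − X_C = 76600 Ω
Z = 7800 + j76600 Ω
|Z| = √(7800² + 76600²) = 77000 Ω
I = V/|Z| = 17.27 μA
V_C = I·|Z_C| = 1.727e-05 × 7585 = 0.1310 V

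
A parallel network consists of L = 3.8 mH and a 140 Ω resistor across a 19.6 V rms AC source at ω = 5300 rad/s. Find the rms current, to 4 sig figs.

983.2 mA

X_L = ωL = 20.14 Ω
Parallel: admittances add. Y = 1/R + 1/(jωL)
Y = (0.007143 − j0.04965) S
|Y| = 0.05016 S → |Z| = 1/|Y| = 19.93 Ω, ∠Z = −∠Y = 81.81°
I = V/|Z| = 19.6/19.93 = 983.2 mA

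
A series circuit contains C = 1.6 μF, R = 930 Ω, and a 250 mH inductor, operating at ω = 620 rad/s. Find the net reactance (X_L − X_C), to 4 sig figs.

X_L = ωL = 155.0 Ω
X_C = 1/(ωC) = 1008 Ω
X = 155.0 − 1008 = -853.1 Ω

-853.1 Ω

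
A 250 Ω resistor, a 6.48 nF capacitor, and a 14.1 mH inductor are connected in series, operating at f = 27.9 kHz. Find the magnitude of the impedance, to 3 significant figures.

ω = 2πf = 175300 rad/s
X_L = ωL = 2470 Ω
X_C = 1/(ωC) = 880 Ω
Net reactance X = X_L − X_C = 1590 Ω
Z = 250 + j1590 Ω
|Z| = √(250² + 1590²) = 1610 Ω

1610 Ω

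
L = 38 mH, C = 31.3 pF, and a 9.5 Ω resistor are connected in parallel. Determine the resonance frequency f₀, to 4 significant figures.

ω₀ = 1/√(LC) = 1/√(0.038 × 3.13e-11) = 916900 rad/s
f₀ = ω₀/(2π) = 145.9 kHz

145.9 kHz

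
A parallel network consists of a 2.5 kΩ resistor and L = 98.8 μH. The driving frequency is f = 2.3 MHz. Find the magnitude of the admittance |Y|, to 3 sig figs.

ω = 2πf = 1.445e+07 rad/s
X_L = ωL = 1430 Ω
Parallel: admittances add. Y = 1/R + 1/(jωL)
Y = (0.000400 − j0.000700) S
|Y| = 0.000807 S → |Z| = 1/|Y| = 1240 Ω, ∠Z = −∠Y = 60.3°

807 μS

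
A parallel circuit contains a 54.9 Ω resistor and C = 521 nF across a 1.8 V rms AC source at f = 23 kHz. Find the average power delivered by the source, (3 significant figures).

ω = 2πf = 144500 rad/s
X_C = 1/(ωC) = 13.3 Ω
Parallel: admittances add. Y = 1/R + jωC
Y = (0.0182 + j0.0753) S
|Y| = 0.0775 S → |Z| = 1/|Y| = 12.9 Ω, ∠Z = −∠Y = -76.4°
I = V/|Z| = 139 mA
P = VI cos φ = 1.8 × 0.139 × cos(-76.4°) = 59.0 mW

59.0 mW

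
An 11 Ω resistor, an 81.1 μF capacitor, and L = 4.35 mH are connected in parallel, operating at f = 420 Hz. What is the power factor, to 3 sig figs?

0.582

ω = 2πf = 2639 rad/s
X_L = ωL = 11.5 Ω
X_C = 1/(ωC) = 4.67 Ω
Parallel: admittances add. Y = 1/R + 1/(jωL) + jωC
Y = (0.0909 + j0.127) S
|Y| = 0.156 S → |Z| = 1/|Y| = 6.41 Ω, ∠Z = −∠Y = -54.4°
cos φ = cos(-54.4°) = 0.582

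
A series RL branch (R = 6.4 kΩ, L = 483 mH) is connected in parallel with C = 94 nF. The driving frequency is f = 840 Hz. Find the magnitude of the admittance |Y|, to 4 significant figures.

ω = 2πf = 5278 rad/s
X_L = ωL = 2549 Ω
X_C = 1/(ωC) = 2016 Ω
Branch 1 (R+jX_L): Z₁ = 6400 + j2549 Ω, |Z₁| = 6889 Ω
Branch 2 (−jX_C): Z₂ = −j2016 Ω
Parallel: Z = Z₁Z₂/(Z₁+Z₂), |Z| = 2162 Ω, ∠Z = -73.05°
|Y| = 1/|Z| = 462.5 μS

462.5 μS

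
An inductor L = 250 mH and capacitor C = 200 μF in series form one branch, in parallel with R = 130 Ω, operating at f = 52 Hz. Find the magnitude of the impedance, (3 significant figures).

ω = 2πf = 326.7 rad/s
X_L = ωL = 81.7 Ω
X_C = 1/(ωC) = 15.3 Ω
Branch 1: Z₁ = R = 130 Ω
Branch 2 (series LC): Z₂ = j(X_L − X_C) = j66.4 Ω
Parallel: Z = Z₁Z₂/(Z₁+Z₂), |Z| = 59.1 Ω, ∠Z = 63.0°

59.1 Ω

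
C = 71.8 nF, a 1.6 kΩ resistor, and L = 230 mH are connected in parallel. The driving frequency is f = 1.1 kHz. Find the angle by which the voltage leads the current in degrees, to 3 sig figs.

12.0°

ω = 2πf = 6912 rad/s
X_L = ωL = 1590 Ω
X_C = 1/(ωC) = 2020 Ω
Parallel: admittances add. Y = 1/R + 1/(jωL) + jωC
Y = (0.000625 − j0.000133) S
|Y| = 0.000639 S → |Z| = 1/|Y| = 1570 Ω, ∠Z = −∠Y = 12.0°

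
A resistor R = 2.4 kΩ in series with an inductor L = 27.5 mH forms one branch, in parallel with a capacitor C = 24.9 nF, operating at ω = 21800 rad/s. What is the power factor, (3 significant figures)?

X_L = ωL = 600 Ω
X_C = 1/(ωC) = 1840 Ω
Branch 1 (R+jX_L): Z₁ = 2400 + j600 Ω, |Z₁| = 2470 Ω
Branch 2 (−jX_C): Z₂ = −j1840 Ω
Parallel: Z = Z₁Z₂/(Z₁+Z₂), |Z| = 1690 Ω, ∠Z = -48.6°
cos φ = cos(-48.6°) = 0.661

0.661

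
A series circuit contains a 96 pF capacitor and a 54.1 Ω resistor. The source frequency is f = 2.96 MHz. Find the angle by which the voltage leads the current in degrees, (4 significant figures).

-84.48°

ω = 2πf = 1.86e+07 rad/s
X_C = 1/(ωC) = 560.1 Ω
Z = 54.10 − j560.1 Ω
|Z| = √(54.10² + 560.1²) = 562.7 Ω
∠Z = arctan(-560.1/54.10) = -84.48°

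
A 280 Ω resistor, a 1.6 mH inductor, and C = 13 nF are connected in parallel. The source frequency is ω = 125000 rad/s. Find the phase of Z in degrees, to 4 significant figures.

X_L = ωL = 200.0 Ω
X_C = 1/(ωC) = 615.4 Ω
Parallel: admittances add. Y = 1/R + 1/(jωL) + jωC
Y = (0.003571 − j0.003375) S
|Y| = 0.004914 S → |Z| = 1/|Y| = 203.5 Ω, ∠Z = −∠Y = 43.38°

43.38°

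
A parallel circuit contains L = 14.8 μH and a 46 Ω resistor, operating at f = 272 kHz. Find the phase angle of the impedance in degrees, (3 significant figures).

61.2°

ω = 2πf = 1.709e+06 rad/s
X_L = ωL = 25.3 Ω
Parallel: admittances add. Y = 1/R + 1/(jωL)
Y = (0.0217 − j0.0395) S
|Y| = 0.0451 S → |Z| = 1/|Y| = 22.2 Ω, ∠Z = −∠Y = 61.2°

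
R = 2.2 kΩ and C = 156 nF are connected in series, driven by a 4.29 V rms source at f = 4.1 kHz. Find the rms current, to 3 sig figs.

1.94 mA

ω = 2πf = 25760 rad/s
X_C = 1/(ωC) = 249 Ω
Z = 2200 − j249 Ω
|Z| = √(2200² + 249²) = 2210 Ω
I = V/|Z| = 4.29/2210 = 1.94 mA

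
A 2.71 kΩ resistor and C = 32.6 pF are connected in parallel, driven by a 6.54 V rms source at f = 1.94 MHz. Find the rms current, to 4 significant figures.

ω = 2πf = 1.219e+07 rad/s
X_C = 1/(ωC) = 2517 Ω
Parallel: admittances add. Y = 1/R + jωC
Y = (0.0003690 + j0.0003974) S
|Y| = 0.0005423 S → |Z| = 1/|Y| = 1844 Ω, ∠Z = −∠Y = -47.12°
I = V/|Z| = 6.54/1844 = 3.547 mA

3.547 mA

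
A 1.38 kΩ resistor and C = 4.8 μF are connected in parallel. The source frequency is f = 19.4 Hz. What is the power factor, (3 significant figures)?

0.778

ω = 2πf = 121.9 rad/s
X_C = 1/(ωC) = 1710 Ω
Parallel: admittances add. Y = 1/R + jωC
Y = (0.000725 + j0.000585) S
|Y| = 0.000931 S → |Z| = 1/|Y| = 1070 Ω, ∠Z = −∠Y = -38.9°
cos φ = cos(-38.9°) = 0.778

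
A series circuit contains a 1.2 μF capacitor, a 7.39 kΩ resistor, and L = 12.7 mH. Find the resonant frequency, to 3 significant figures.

ω₀ = 1/√(LC) = 1/√(0.0127 × 1.2e-06) = 8100 rad/s
f₀ = ω₀/(2π) = 1.29 kHz

1.29 kHz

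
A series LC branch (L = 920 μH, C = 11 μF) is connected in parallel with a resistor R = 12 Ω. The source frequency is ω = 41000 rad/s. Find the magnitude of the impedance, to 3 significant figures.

X_L = ωL = 37.7 Ω
X_C = 1/(ωC) = 2.22 Ω
Branch 1: Z₁ = R = 12.0 Ω
Branch 2 (series LC): Z₂ = j(X_L − X_C) = j35.5 Ω
Parallel: Z = Z₁Z₂/(Z₁+Z₂), |Z| = 11.4 Ω, ∠Z = 18.7°

11.4 Ω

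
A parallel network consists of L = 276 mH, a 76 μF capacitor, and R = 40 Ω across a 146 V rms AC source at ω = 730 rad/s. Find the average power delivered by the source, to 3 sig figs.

533 W

X_L = ωL = 201 Ω
X_C = 1/(ωC) = 18.0 Ω
Parallel: admittances add. Y = 1/R + 1/(jωL) + jωC
Y = (0.0250 + j0.0505) S
|Y| = 0.0564 S → |Z| = 1/|Y| = 17.7 Ω, ∠Z = −∠Y = -63.7°
I = V/|Z| = 8.23 A
P = VI cos φ = 146 × 8.23 × cos(-63.7°) = 533 W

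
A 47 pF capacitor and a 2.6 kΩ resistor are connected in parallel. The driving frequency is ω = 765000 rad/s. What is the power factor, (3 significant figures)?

X_C = 1/(ωC) = 27800 Ω
Parallel: admittances add. Y = 1/R + jωC
Y = (0.000385 + j3.6e-05) S
|Y| = 0.000386 S → |Z| = 1/|Y| = 2590 Ω, ∠Z = −∠Y = -5.34°
cos φ = cos(-5.34°) = 0.996

0.996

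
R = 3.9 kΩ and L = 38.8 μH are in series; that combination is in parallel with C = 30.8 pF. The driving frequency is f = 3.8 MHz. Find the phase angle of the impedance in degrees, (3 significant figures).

ω = 2πf = 2.388e+07 rad/s
X_L = ωL = 926 Ω
X_C = 1/(ωC) = 1360 Ω
Branch 1 (R+jX_L): Z₁ = 3900 + j926 Ω, |Z₁| = 4010 Ω
Branch 2 (−jX_C): Z₂ = −j1360 Ω
Parallel: Z = Z₁Z₂/(Z₁+Z₂), |Z| = 1390 Ω, ∠Z = -70.3°

-70.3°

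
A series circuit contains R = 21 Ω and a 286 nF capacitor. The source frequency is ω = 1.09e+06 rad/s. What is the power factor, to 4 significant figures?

0.9885

X_C = 1/(ωC) = 3.208 Ω
Z = 21.00 − j3.208 Ω
|Z| = √(21.00² + 3.208²) = 21.24 Ω
∠Z = arctan(-3.208/21.00) = -8.685°
cos φ = cos(-8.685°) = 0.9885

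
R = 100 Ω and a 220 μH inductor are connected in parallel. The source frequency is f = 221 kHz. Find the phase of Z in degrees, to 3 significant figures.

ω = 2πf = 1.389e+06 rad/s
X_L = ωL = 305 Ω
Parallel: admittances add. Y = 1/R + 1/(jωL)
Y = (0.0100 − j0.00327) S
|Y| = 0.0105 S → |Z| = 1/|Y| = 95.0 Ω, ∠Z = −∠Y = 18.1°

18.1°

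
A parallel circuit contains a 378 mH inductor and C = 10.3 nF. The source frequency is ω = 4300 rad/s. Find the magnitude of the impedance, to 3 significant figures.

1750 Ω

X_L = ωL = 1630 Ω
X_C = 1/(ωC) = 22600 Ω
Parallel: admittances add. Y = 1/(jωL) + jωC
Y = (0 − j0.000571) S
|Y| = 0.000571 S → |Z| = 1/|Y| = 1750 Ω, ∠Z = −∠Y = 90.0°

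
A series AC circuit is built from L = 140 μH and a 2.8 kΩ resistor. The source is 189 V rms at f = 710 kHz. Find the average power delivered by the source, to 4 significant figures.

ω = 2πf = 4.461e+06 rad/s
X_L = ωL = 624.5 Ω
Z = 2800 + j624.5 Ω
|Z| = √(2800² + 624.5²) = 2869 Ω
∠Z = arctan(624.5/2800) = 12.57°
I = V/|Z| = 65.88 mA
P = VI cos φ = 189 × 0.06588 × cos(12.57°) = 12.15 W

12.15 W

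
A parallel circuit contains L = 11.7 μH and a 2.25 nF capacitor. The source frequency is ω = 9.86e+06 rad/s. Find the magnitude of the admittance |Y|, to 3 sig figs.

X_L = ωL = 115 Ω
X_C = 1/(ωC) = 45.1 Ω
Parallel: admittances add. Y = 1/(jωL) + jωC
Y = (0 + j0.0135) S
|Y| = 0.0135 S → |Z| = 1/|Y| = 74.0 Ω, ∠Z = −∠Y = -90.0°

13.5 mS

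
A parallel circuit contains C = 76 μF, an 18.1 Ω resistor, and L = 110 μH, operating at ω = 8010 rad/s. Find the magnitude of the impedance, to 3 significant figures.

X_L = ωL = 0.881 Ω
X_C = 1/(ωC) = 1.64 Ω
Parallel: admittances add. Y = 1/R + 1/(jωL) + jωC
Y = (0.0552 − j0.526) S
|Y| = 0.529 S → |Z| = 1/|Y| = 1.89 Ω, ∠Z = −∠Y = 84.0°

1.89 Ω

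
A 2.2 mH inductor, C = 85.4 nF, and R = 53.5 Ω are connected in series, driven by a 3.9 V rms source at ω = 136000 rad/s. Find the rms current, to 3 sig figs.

X_L = ωL = 299 Ω
X_C = 1/(ωC) = 86.1 Ω
Net reactance X = X_L − X_C = 213 Ω
Z = 53.5 + j213 Ω
|Z| = √(53.5² + 213²) = 220 Ω
I = V/|Z| = 3.9/220 = 17.8 mA

17.8 mA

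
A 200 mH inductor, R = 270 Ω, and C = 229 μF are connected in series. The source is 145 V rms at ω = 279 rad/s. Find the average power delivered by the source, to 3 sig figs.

76.2 W

X_L = ωL = 55.8 Ω
X_C = 1/(ωC) = 15.7 Ω
Net reactance X = X_L − X_C = 40.1 Ω
Z = 270 + j40.1 Ω
|Z| = √(270² + 40.1²) = 273 Ω
∠Z = arctan(40.1/270) = 8.46°
I = V/|Z| = 531 mA
P = VI cos φ = 145 × 0.531 × cos(8.46°) = 76.2 W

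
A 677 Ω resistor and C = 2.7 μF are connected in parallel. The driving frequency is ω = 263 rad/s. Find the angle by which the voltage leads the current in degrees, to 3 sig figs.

-25.7°

X_C = 1/(ωC) = 1410 Ω
Parallel: admittances add. Y = 1/R + jωC
Y = (0.00148 + j0.000710) S
|Y| = 0.00164 S → |Z| = 1/|Y| = 610 Ω, ∠Z = −∠Y = -25.7°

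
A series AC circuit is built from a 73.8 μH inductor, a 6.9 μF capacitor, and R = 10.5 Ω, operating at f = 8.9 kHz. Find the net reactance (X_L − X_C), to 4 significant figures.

ω = 2πf = 55920 rad/s
X_L = ωL = 4.127 Ω
X_C = 1/(ωC) = 2.592 Ω
X = 4.127 − 2.592 = 1.535 Ω

1.535 Ω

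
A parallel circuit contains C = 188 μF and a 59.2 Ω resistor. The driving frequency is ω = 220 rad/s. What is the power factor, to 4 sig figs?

X_C = 1/(ωC) = 24.18 Ω
Parallel: admittances add. Y = 1/R + jωC
Y = (0.01689 + j0.04136) S
|Y| = 0.04468 S → |Z| = 1/|Y| = 22.38 Ω, ∠Z = −∠Y = -67.78°
cos φ = cos(-67.78°) = 0.3781

0.3781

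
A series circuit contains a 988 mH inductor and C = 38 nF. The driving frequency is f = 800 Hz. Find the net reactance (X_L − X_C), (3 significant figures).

ω = 2πf = 5027 rad/s
X_L = ωL = 4970 Ω
X_C = 1/(ωC) = 5240 Ω
X = 4970 − 5240 = -269 Ω

-269 Ω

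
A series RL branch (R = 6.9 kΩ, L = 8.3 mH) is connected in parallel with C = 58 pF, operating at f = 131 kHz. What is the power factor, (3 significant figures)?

ω = 2πf = 823100 rad/s
X_L = ωL = 6830 Ω
X_C = 1/(ωC) = 20900 Ω
Branch 1 (R+jX_L): Z₁ = 6900 + j6830 Ω, |Z₁| = 9710 Ω
Branch 2 (−jX_C): Z₂ = −j20900 Ω
Parallel: Z = Z₁Z₂/(Z₁+Z₂), |Z| = 12900 Ω, ∠Z = 18.7°
cos φ = cos(18.7°) = 0.947

0.947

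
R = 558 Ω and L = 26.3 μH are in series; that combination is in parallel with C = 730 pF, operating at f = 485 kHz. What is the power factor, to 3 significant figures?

0.665

ω = 2πf = 3.047e+06 rad/s
X_L = ωL = 80.1 Ω
X_C = 1/(ωC) = 450 Ω
Branch 1 (R+jX_L): Z₁ = 558 + j80.1 Ω, |Z₁| = 564 Ω
Branch 2 (−jX_C): Z₂ = −j450 Ω
Parallel: Z = Z₁Z₂/(Z₁+Z₂), |Z| = 379 Ω, ∠Z = -48.3°
cos φ = cos(-48.3°) = 0.665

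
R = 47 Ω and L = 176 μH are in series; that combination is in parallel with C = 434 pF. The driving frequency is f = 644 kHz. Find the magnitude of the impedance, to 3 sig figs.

2700 Ω

ω = 2πf = 4.046e+06 rad/s
X_L = ωL = 712 Ω
X_C = 1/(ωC) = 569 Ω
Branch 1 (R+jX_L): Z₁ = 47.0 + j712 Ω, |Z₁| = 714 Ω
Branch 2 (−jX_C): Z₂ = −j569 Ω
Parallel: Z = Z₁Z₂/(Z₁+Z₂), |Z| = 2700 Ω, ∠Z = -75.5°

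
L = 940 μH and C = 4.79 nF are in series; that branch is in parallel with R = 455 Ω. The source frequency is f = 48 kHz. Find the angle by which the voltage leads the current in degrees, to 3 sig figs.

ω = 2πf = 301600 rad/s
X_L = ωL = 283 Ω
X_C = 1/(ωC) = 692 Ω
Branch 1: Z₁ = R = 455 Ω
Branch 2 (series LC): Z₂ = j(X_L − X_C) = −j409 Ω
Parallel: Z = Z₁Z₂/(Z₁+Z₂), |Z| = 304 Ω, ∠Z = -48.1°

-48.1°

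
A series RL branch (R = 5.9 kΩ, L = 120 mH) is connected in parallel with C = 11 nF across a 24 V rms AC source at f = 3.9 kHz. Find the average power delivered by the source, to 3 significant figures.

ω = 2πf = 24500 rad/s
X_L = ωL = 2940 Ω
X_C = 1/(ωC) = 3710 Ω
Branch 1 (R+jX_L): Z₁ = 5900 + j2940 Ω, |Z₁| = 6590 Ω
Branch 2 (−jX_C): Z₂ = −j3710 Ω
Parallel: Z = Z₁Z₂/(Z₁+Z₂), |Z| = 4110 Ω, ∠Z = -56.1°
I = V/|Z| = 5.84 mA
P = VI cos φ = 24 × 0.00584 × cos(-56.1°) = 78.2 mW

78.2 mW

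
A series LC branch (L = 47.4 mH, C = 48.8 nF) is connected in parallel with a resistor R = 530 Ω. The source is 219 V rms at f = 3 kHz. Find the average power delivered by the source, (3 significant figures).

90.5 W

ω = 2πf = 18850 rad/s
X_L = ωL = 893 Ω
X_C = 1/(ωC) = 1090 Ω
Branch 1: Z₁ = R = 530 Ω
Branch 2 (series LC): Z₂ = j(X_L − X_C) = −j194 Ω
Parallel: Z = Z₁Z₂/(Z₁+Z₂), |Z| = 182 Ω, ∠Z = -69.9°
I = V/|Z| = 1.20 A
P = VI cos φ = 219 × 1.20 × cos(-69.9°) = 90.5 W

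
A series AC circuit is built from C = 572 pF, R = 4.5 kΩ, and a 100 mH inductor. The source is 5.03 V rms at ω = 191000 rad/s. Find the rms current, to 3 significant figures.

X_L = ωL = 19100 Ω
X_C = 1/(ωC) = 9150 Ω
Net reactance X = X_L − X_C = 9950 Ω
Z = 4500 + j9950 Ω
|Z| = √(4500² + 9950²) = 10900 Ω
I = V/|Z| = 5.03/10900 = 461 μA

461 μA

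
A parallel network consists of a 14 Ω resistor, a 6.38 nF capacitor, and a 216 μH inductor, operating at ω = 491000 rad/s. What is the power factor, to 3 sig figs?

X_L = ωL = 106 Ω
X_C = 1/(ωC) = 319 Ω
Parallel: admittances add. Y = 1/R + 1/(jωL) + jωC
Y = (0.0714 − j0.00630) S
|Y| = 0.0717 S → |Z| = 1/|Y| = 13.9 Ω, ∠Z = −∠Y = 5.04°
cos φ = cos(5.04°) = 0.996

0.996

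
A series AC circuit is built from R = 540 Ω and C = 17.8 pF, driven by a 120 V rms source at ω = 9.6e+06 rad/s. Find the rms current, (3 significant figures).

X_C = 1/(ωC) = 5850 Ω
Z = 540 − j5850 Ω
|Z| = √(540² + 5850²) = 5880 Ω
I = V/|Z| = 120/5880 = 20.4 mA

20.4 mA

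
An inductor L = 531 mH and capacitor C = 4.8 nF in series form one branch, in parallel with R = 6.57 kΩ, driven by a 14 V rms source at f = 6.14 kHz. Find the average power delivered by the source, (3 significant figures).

ω = 2πf = 38580 rad/s
X_L = ωL = 20500 Ω
X_C = 1/(ωC) = 5400 Ω
Branch 1: Z₁ = R = 6570 Ω
Branch 2 (series LC): Z₂ = j(X_L − X_C) = j15100 Ω
Parallel: Z = Z₁Z₂/(Z₁+Z₂), |Z| = 6020 Ω, ∠Z = 23.5°
I = V/|Z| = 2.32 mA
P = VI cos φ = 14 × 0.00232 × cos(23.5°) = 29.8 mW

29.8 mW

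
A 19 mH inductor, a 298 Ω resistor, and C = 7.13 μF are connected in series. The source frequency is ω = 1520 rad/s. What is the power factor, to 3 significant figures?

0.978

X_L = ωL = 28.9 Ω
X_C = 1/(ωC) = 92.3 Ω
Net reactance X = X_L − X_C = -63.4 Ω
Z = 298 − j63.4 Ω
|Z| = √(298² + 63.4²) = 305 Ω
∠Z = arctan(-63.4/298) = -12.0°
cos φ = cos(-12.0°) = 0.978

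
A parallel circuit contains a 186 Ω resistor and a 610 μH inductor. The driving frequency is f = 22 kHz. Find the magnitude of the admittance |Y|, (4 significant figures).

ω = 2πf = 138200 rad/s
X_L = ωL = 84.32 Ω
Parallel: admittances add. Y = 1/R + 1/(jωL)
Y = (0.005376 − j0.01186) S
|Y| = 0.01302 S → |Z| = 1/|Y| = 76.80 Ω, ∠Z = −∠Y = 65.61°

13.02 mS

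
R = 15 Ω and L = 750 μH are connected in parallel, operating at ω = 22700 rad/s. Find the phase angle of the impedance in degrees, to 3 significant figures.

41.4°

X_L = ωL = 17.0 Ω
Parallel: admittances add. Y = 1/R + 1/(jωL)
Y = (0.0667 − j0.0587) S
|Y| = 0.0889 S → |Z| = 1/|Y| = 11.3 Ω, ∠Z = −∠Y = 41.4°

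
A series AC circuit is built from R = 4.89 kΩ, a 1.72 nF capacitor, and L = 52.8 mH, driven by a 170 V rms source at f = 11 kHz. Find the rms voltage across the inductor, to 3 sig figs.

90.9 V

ω = 2πf = 69120 rad/s
X_L = ωL = 3650 Ω
X_C = 1/(ωC) = 8410 Ω
Net reactance X = X_L − X_C = -4760 Ω
Z = 4890 − j4760 Ω
|Z| = √(4890² + 4760²) = 6830 Ω
I = V/|Z| = 24.9 mA
V_L = I·|Z_L| = 0.0249 × 3650 = 90.9 V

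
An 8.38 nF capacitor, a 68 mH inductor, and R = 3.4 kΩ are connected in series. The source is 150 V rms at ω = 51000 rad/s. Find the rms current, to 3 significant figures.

41.9 mA

X_L = ωL = 3470 Ω
X_C = 1/(ωC) = 2340 Ω
Net reactance X = X_L − X_C = 1130 Ω
Z = 3400 + j1130 Ω
|Z| = √(3400² + 1130²) = 3580 Ω
I = V/|Z| = 150/3580 = 41.9 mA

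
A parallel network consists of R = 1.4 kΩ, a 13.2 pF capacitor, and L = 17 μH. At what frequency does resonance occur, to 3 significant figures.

ω₀ = 1/√(LC) = 1/√(1.7e-05 × 1.32e-11) = 6.676e+07 rad/s
f₀ = ω₀/(2π) = 10.6 MHz

10.6 MHz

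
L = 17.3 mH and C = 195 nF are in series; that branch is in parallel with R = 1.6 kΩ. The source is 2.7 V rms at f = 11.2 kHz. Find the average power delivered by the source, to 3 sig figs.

ω = 2πf = 70370 rad/s
X_L = ωL = 1220 Ω
X_C = 1/(ωC) = 72.9 Ω
Branch 1: Z₁ = R = 1600 Ω
Branch 2 (series LC): Z₂ = j(X_L − X_C) = j1140 Ω
Parallel: Z = Z₁Z₂/(Z₁+Z₂), |Z| = 931 Ω, ∠Z = 54.4°
I = V/|Z| = 2.90 mA
P = VI cos φ = 2.7 × 0.00290 × cos(54.4°) = 4.56 mW

4.56 mW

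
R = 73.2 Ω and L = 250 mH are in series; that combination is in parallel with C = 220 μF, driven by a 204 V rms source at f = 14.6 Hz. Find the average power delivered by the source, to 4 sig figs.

ω = 2πf = 91.73 rad/s
X_L = ωL = 22.93 Ω
X_C = 1/(ωC) = 49.55 Ω
Branch 1 (R+jX_L): Z₁ = 73.20 + j22.93 Ω, |Z₁| = 76.71 Ω
Branch 2 (−jX_C): Z₂ = −j49.55 Ω
Parallel: Z = Z₁Z₂/(Z₁+Z₂), |Z| = 48.80 Ω, ∠Z = -52.62°
I = V/|Z| = 4.180 A
P = VI cos φ = 204 × 4.180 × cos(-52.62°) = 517.7 W

517.7 W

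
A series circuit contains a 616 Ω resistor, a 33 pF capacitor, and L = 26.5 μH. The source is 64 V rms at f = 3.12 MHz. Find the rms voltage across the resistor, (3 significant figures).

ω = 2πf = 1.96e+07 rad/s
X_L = ωL = 519 Ω
X_C = 1/(ωC) = 1550 Ω
Net reactance X = X_L − X_C = -1030 Ω
Z = 616 − j1030 Ω
|Z| = √(616² + 1030²) = 1200 Ω
I = V/|Z| = 53.5 mA
V_R = I·|Z_R| = 0.0535 × 616 = 32.9 V

32.9 V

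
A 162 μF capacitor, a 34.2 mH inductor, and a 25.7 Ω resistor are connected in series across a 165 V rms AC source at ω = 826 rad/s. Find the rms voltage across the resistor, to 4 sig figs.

128.3 V

X_L = ωL = 28.25 Ω
X_C = 1/(ωC) = 7.473 Ω
Net reactance X = X_L − X_C = 20.78 Ω
Z = 25.70 + j20.78 Ω
|Z| = √(25.70² + 20.78²) = 33.05 Ω
I = V/|Z| = 4.993 A
V_R = I·|Z_R| = 4.993 × 25.70 = 128.3 V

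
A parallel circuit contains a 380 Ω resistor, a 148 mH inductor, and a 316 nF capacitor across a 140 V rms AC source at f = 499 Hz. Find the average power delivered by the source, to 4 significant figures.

51.58 W

ω = 2πf = 3135 rad/s
X_L = ωL = 464.0 Ω
X_C = 1/(ωC) = 1009 Ω
Parallel: admittances add. Y = 1/R + 1/(jωL) + jωC
Y = (0.002632 − j0.001164) S
|Y| = 0.002878 S → |Z| = 1/|Y| = 347.5 Ω, ∠Z = −∠Y = 23.87°
I = V/|Z| = 402.9 mA
P = VI cos φ = 140 × 0.4029 × cos(23.87°) = 51.58 W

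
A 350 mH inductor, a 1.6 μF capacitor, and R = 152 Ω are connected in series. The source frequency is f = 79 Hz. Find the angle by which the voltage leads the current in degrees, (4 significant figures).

-82.03°

ω = 2πf = 496.4 rad/s
X_L = ωL = 173.7 Ω
X_C = 1/(ωC) = 1259 Ω
Net reactance X = X_L − X_C = -1085 Ω
Z = 152.0 − j1085 Ω
|Z| = √(152.0² + 1085²) = 1096 Ω
∠Z = arctan(-1085/152.0) = -82.03°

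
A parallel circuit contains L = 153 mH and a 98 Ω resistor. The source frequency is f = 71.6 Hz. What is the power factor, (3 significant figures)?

ω = 2πf = 449.9 rad/s
X_L = ωL = 68.8 Ω
Parallel: admittances add. Y = 1/R + 1/(jωL)
Y = (0.0102 − j0.0145) S
|Y| = 0.0178 S → |Z| = 1/|Y| = 56.3 Ω, ∠Z = −∠Y = 54.9°
cos φ = cos(54.9°) = 0.575

0.575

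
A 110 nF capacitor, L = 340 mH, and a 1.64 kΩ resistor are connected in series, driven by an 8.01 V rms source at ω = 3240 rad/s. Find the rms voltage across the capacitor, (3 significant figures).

9.50 V

X_L = ωL = 1100 Ω
X_C = 1/(ωC) = 2810 Ω
Net reactance X = X_L − X_C = -1700 Ω
Z = 1640 − j1700 Ω
|Z| = √(1640² + 1700²) = 2370 Ω
I = V/|Z| = 3.39 mA
V_C = I·|Z_C| = 0.00339 × 2810 = 9.50 V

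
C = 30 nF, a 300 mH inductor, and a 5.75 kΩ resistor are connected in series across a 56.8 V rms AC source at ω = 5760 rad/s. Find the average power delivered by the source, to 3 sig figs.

X_L = ωL = 1730 Ω
X_C = 1/(ωC) = 5790 Ω
Net reactance X = X_L − X_C = -4060 Ω
Z = 5750 − j4060 Ω
|Z| = √(5750² + 4060²) = 7040 Ω
∠Z = arctan(-4060/5750) = -35.2°
I = V/|Z| = 8.07 mA
P = VI cos φ = 56.8 × 0.00807 × cos(-35.2°) = 374 mW

374 mW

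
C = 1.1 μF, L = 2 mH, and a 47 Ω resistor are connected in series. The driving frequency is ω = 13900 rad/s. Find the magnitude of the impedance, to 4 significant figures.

X_L = ωL = 27.80 Ω
X_C = 1/(ωC) = 65.40 Ω
Net reactance X = X_L − X_C = -37.60 Ω
Z = 47.00 − j37.60 Ω
|Z| = √(47.00² + 37.60²) = 60.19 Ω

60.19 Ω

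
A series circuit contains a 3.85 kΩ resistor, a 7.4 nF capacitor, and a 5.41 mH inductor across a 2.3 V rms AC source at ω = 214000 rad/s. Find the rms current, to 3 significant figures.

592 μA

X_L = ωL = 1160 Ω
X_C = 1/(ωC) = 631 Ω
Net reactance X = X_L − X_C = 526 Ω
Z = 3850 + j526 Ω
|Z| = √(3850² + 526²) = 3890 Ω
I = V/|Z| = 2.3/3890 = 592 μA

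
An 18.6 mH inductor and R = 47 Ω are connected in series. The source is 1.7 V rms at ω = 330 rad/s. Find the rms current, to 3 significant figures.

35.9 mA

X_L = ωL = 6.14 Ω
Z = 47.0 + j6.14 Ω
|Z| = √(47.0² + 6.14²) = 47.4 Ω
I = V/|Z| = 1.7/47.4 = 35.9 mA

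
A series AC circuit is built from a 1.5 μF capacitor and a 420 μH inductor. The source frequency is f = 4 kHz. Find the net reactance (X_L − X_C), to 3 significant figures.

-16.0 Ω

ω = 2πf = 25130 rad/s
X_L = ωL = 10.6 Ω
X_C = 1/(ωC) = 26.5 Ω
X = 10.6 − 26.5 = -16.0 Ω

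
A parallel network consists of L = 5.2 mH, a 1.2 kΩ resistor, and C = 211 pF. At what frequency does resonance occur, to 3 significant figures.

ω₀ = 1/√(LC) = 1/√(0.0052 × 2.11e-10) = 954700 rad/s
f₀ = ω₀/(2π) = 152 kHz

152 kHz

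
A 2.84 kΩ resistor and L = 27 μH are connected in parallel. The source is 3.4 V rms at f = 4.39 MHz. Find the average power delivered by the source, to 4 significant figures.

ω = 2πf = 2.758e+07 rad/s
X_L = ωL = 744.7 Ω
Parallel: admittances add. Y = 1/R + 1/(jωL)
Y = (0.0003521 − j0.001343) S
|Y| = 0.001388 S → |Z| = 1/|Y| = 720.4 Ω, ∠Z = −∠Y = 75.31°
I = V/|Z| = 4.720 mA
P = VI cos φ = 3.4 × 0.004720 × cos(75.31°) = 4.070 mW

4.070 mW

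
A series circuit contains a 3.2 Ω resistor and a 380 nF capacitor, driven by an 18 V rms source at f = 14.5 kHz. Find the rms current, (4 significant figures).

619.4 mA

ω = 2πf = 91110 rad/s
X_C = 1/(ωC) = 28.88 Ω
Z = 3.200 − j28.88 Ω
|Z| = √(3.200² + 28.88²) = 29.06 Ω
I = V/|Z| = 18/29.06 = 619.4 mA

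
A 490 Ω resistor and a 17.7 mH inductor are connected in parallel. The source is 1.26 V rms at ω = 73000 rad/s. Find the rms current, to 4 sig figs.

2.750 mA

X_L = ωL = 1292 Ω
Parallel: admittances add. Y = 1/R + 1/(jωL)
Y = (0.002041 − j0.0007739) S
|Y| = 0.002183 S → |Z| = 1/|Y| = 458.2 Ω, ∠Z = −∠Y = 20.77°
I = V/|Z| = 1.26/458.2 = 2.750 mA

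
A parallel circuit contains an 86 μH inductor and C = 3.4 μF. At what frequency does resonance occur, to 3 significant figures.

ω₀ = 1/√(LC) = 1/√(8.6e-05 × 3.4e-06) = 58480 rad/s
f₀ = ω₀/(2π) = 9.31 kHz

9.31 kHz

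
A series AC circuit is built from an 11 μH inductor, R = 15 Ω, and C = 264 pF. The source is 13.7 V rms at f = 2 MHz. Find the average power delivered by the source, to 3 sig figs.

ω = 2πf = 1.257e+07 rad/s
X_L = ωL = 138 Ω
X_C = 1/(ωC) = 301 Ω
Net reactance X = X_L − X_C = -163 Ω
Z = 15.0 − j163 Ω
|Z| = √(15.0² + 163²) = 164 Ω
∠Z = arctan(-163/15.0) = -84.7°
I = V/|Z| = 83.6 mA
P = VI cos φ = 13.7 × 0.0836 × cos(-84.7°) = 105 mW

105 mW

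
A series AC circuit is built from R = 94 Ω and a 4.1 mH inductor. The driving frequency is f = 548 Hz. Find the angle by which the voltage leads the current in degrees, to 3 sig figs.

8.54°

ω = 2πf = 3443 rad/s
X_L = ωL = 14.1 Ω
Z = 94.0 + j14.1 Ω
|Z| = √(94.0² + 14.1²) = 95.1 Ω
∠Z = arctan(14.1/94.0) = 8.54°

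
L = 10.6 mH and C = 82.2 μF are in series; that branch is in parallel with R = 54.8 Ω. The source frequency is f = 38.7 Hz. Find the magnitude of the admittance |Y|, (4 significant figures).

27.88 mS

ω = 2πf = 243.2 rad/s
X_L = ωL = 2.577 Ω
X_C = 1/(ωC) = 50.03 Ω
Branch 1: Z₁ = R = 54.80 Ω
Branch 2 (series LC): Z₂ = j(X_L − X_C) = −j47.45 Ω
Parallel: Z = Z₁Z₂/(Z₁+Z₂), |Z| = 35.87 Ω, ∠Z = -49.11°
|Y| = 1/|Z| = 27.88 mS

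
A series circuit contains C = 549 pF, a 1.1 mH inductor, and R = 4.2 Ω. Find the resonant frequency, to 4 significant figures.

ω₀ = 1/√(LC) = 1/√(0.0011 × 5.49e-10) = 1.287e+06 rad/s
f₀ = ω₀/(2π) = 204.8 kHz

204.8 kHz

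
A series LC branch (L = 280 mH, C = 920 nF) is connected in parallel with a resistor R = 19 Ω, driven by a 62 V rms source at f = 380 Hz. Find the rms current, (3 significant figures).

ω = 2πf = 2388 rad/s
X_L = ωL = 669 Ω
X_C = 1/(ωC) = 455 Ω
Branch 1: Z₁ = R = 19.0 Ω
Branch 2 (series LC): Z₂ = j(X_L − X_C) = j213 Ω
Parallel: Z = Z₁Z₂/(Z₁+Z₂), |Z| = 18.9 Ω, ∠Z = 5.09°
I = V/|Z| = 62/18.9 = 3.28 A

3.28 A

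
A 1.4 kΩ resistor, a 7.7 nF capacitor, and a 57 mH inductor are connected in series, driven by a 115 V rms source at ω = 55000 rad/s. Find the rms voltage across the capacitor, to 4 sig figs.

X_L = ωL = 3135 Ω
X_C = 1/(ωC) = 2361 Ω
Net reactance X = X_L − X_C = 773.7 Ω
Z = 1400 + j773.7 Ω
|Z| = √(1400² + 773.7²) = 1600 Ω
I = V/|Z| = 71.89 mA
V_C = I·|Z_C| = 0.07189 × 2361 = 169.8 V

169.8 V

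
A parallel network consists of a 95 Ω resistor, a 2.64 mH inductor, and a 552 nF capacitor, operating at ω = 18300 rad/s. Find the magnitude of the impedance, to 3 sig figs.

X_L = ωL = 48.3 Ω
X_C = 1/(ωC) = 99.0 Ω
Parallel: admittances add. Y = 1/R + 1/(jωL) + jωC
Y = (0.0105 − j0.0106) S
|Y| = 0.0149 S → |Z| = 1/|Y| = 66.9 Ω, ∠Z = −∠Y = 45.2°

66.9 Ω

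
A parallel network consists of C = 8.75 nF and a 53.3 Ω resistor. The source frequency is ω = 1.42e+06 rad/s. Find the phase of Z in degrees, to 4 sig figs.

X_C = 1/(ωC) = 80.48 Ω
Parallel: admittances add. Y = 1/R + jωC
Y = (0.01876 + j0.01243) S
|Y| = 0.02250 S → |Z| = 1/|Y| = 44.44 Ω, ∠Z = −∠Y = -33.51°

-33.51°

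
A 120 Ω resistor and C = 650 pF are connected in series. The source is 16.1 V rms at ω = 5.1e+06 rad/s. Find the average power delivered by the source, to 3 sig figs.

295 mW

X_C = 1/(ωC) = 302 Ω
Z = 120 − j302 Ω
|Z| = √(120² + 302²) = 325 Ω
∠Z = arctan(-302/120) = -68.3°
I = V/|Z| = 49.6 mA
P = VI cos φ = 16.1 × 0.0496 × cos(-68.3°) = 295 mW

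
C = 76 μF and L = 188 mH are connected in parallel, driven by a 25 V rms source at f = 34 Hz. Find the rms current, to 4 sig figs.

216.6 mA

ω = 2πf = 213.6 rad/s
X_L = ωL = 40.16 Ω
X_C = 1/(ωC) = 61.59 Ω
Parallel: admittances add. Y = 1/(jωL) + jωC
Y = (0 − j0.008663) S
|Y| = 0.008663 S → |Z| = 1/|Y| = 115.4 Ω, ∠Z = −∠Y = 90.00°
I = V/|Z| = 25/115.4 = 216.6 mA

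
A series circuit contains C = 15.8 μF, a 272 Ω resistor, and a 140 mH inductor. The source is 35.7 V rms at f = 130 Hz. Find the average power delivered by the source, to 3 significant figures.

4.60 W

ω = 2πf = 816.8 rad/s
X_L = ωL = 114 Ω
X_C = 1/(ωC) = 77.5 Ω
Net reactance X = X_L − X_C = 36.9 Ω
Z = 272 + j36.9 Ω
|Z| = √(272² + 36.9²) = 274 Ω
∠Z = arctan(36.9/272) = 7.72°
I = V/|Z| = 130 mA
P = VI cos φ = 35.7 × 0.130 × cos(7.72°) = 4.60 W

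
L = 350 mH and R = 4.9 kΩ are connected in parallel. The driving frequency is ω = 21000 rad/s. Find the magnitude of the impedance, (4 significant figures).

4077 Ω

X_L = ωL = 7350 Ω
Parallel: admittances add. Y = 1/R + 1/(jωL)
Y = (0.0002041 − j0.0001361) S
|Y| = 0.0002453 S → |Z| = 1/|Y| = 4077 Ω, ∠Z = −∠Y = 33.69°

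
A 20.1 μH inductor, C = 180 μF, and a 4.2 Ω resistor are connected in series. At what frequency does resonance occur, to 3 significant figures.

ω₀ = 1/√(LC) = 1/√(2.01e-05 × 0.00018) = 16630 rad/s
f₀ = ω₀/(2π) = 2.65 kHz

2.65 kHz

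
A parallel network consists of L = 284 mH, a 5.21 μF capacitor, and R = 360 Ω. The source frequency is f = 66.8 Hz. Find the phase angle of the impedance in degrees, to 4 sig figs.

ω = 2πf = 419.7 rad/s
X_L = ωL = 119.2 Ω
X_C = 1/(ωC) = 457.3 Ω
Parallel: admittances add. Y = 1/R + 1/(jωL) + jωC
Y = (0.002778 − j0.006203) S
|Y| = 0.006796 S → |Z| = 1/|Y| = 147.1 Ω, ∠Z = −∠Y = 65.88°

65.88°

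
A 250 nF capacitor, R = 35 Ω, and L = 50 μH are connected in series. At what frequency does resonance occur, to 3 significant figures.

ω₀ = 1/√(LC) = 1/√(5e-05 × 2.5e-07) = 282800 rad/s
f₀ = ω₀/(2π) = 45.0 kHz

45.0 kHz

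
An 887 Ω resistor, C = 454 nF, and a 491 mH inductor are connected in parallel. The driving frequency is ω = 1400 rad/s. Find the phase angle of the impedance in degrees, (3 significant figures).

36.0°

X_L = ωL = 687 Ω
X_C = 1/(ωC) = 1570 Ω
Parallel: admittances add. Y = 1/R + 1/(jωL) + jωC
Y = (0.00113 − j0.000819) S
|Y| = 0.00139 S → |Z| = 1/|Y| = 718 Ω, ∠Z = −∠Y = 36.0°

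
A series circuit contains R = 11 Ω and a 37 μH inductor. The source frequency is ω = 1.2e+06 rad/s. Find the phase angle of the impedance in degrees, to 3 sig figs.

X_L = ωL = 44.4 Ω
Z = 11.0 + j44.4 Ω
|Z| = √(11.0² + 44.4²) = 45.7 Ω
∠Z = arctan(44.4/11.0) = 76.1°

76.1°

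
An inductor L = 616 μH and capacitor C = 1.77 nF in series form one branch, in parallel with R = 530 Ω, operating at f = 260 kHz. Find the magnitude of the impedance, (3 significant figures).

ω = 2πf = 1.634e+06 rad/s
X_L = ωL = 1010 Ω
X_C = 1/(ωC) = 346 Ω
Branch 1: Z₁ = R = 530 Ω
Branch 2 (series LC): Z₂ = j(X_L − X_C) = j660 Ω
Parallel: Z = Z₁Z₂/(Z₁+Z₂), |Z| = 413 Ω, ∠Z = 38.7°

413 Ω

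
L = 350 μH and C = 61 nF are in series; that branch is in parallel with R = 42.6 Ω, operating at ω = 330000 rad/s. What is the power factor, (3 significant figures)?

X_L = ωL = 116 Ω
X_C = 1/(ωC) = 49.7 Ω
Branch 1: Z₁ = R = 42.6 Ω
Branch 2 (series LC): Z₂ = j(X_L − X_C) = j65.8 Ω
Parallel: Z = Z₁Z₂/(Z₁+Z₂), |Z| = 35.8 Ω, ∠Z = 32.9°
cos φ = cos(32.9°) = 0.840

0.840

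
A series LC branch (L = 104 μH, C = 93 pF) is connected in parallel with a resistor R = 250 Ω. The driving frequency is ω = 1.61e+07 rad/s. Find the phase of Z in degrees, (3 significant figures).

X_L = ωL = 1670 Ω
X_C = 1/(ωC) = 668 Ω
Branch 1: Z₁ = R = 250 Ω
Branch 2 (series LC): Z₂ = j(X_L − X_C) = j1010 Ω
Parallel: Z = Z₁Z₂/(Z₁+Z₂), |Z| = 243 Ω, ∠Z = 13.9°

13.9°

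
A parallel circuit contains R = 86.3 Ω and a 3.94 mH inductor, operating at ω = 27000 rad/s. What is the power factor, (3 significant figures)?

X_L = ωL = 106 Ω
Parallel: admittances add. Y = 1/R + 1/(jωL)
Y = (0.0116 − j0.00940) S
|Y| = 0.0149 S → |Z| = 1/|Y| = 67.0 Ω, ∠Z = −∠Y = 39.1°
cos φ = cos(39.1°) = 0.777

0.777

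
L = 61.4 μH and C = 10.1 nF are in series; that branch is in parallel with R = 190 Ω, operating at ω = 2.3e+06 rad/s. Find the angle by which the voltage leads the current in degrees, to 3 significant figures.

62.7°

X_L = ωL = 141 Ω
X_C = 1/(ωC) = 43.0 Ω
Branch 1: Z₁ = R = 190 Ω
Branch 2 (series LC): Z₂ = j(X_L − X_C) = j98.2 Ω
Parallel: Z = Z₁Z₂/(Z₁+Z₂), |Z| = 87.2 Ω, ∠Z = 62.7°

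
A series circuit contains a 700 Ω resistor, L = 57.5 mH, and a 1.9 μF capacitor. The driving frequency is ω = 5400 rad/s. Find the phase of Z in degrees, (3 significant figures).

16.9°

X_L = ωL = 310 Ω
X_C = 1/(ωC) = 97.5 Ω
Net reactance X = X_L − X_C = 213 Ω
Z = 700 + j213 Ω
|Z| = √(700² + 213²) = 732 Ω
∠Z = arctan(213/700) = 16.9°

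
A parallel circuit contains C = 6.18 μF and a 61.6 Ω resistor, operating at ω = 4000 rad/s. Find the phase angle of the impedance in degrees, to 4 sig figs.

-56.71°

X_C = 1/(ωC) = 40.45 Ω
Parallel: admittances add. Y = 1/R + jωC
Y = (0.01623 + j0.02472) S
|Y| = 0.02957 S → |Z| = 1/|Y| = 33.81 Ω, ∠Z = −∠Y = -56.71°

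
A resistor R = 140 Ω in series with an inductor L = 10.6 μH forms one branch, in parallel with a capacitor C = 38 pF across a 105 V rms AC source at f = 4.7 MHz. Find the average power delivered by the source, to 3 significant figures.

13.1 W

ω = 2πf = 2.953e+07 rad/s
X_L = ωL = 313 Ω
X_C = 1/(ωC) = 891 Ω
Branch 1 (R+jX_L): Z₁ = 140 + j313 Ω, |Z₁| = 343 Ω
Branch 2 (−jX_C): Z₂ = −j891 Ω
Parallel: Z = Z₁Z₂/(Z₁+Z₂), |Z| = 514 Ω, ∠Z = 52.3°
I = V/|Z| = 204 mA
P = VI cos φ = 105 × 0.204 × cos(52.3°) = 13.1 W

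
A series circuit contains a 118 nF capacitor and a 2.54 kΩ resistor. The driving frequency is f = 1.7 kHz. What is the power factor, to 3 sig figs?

ω = 2πf = 10680 rad/s
X_C = 1/(ωC) = 793 Ω
Z = 2540 − j793 Ω
|Z| = √(2540² + 793²) = 2660 Ω
∠Z = arctan(-793/2540) = -17.3°
cos φ = cos(-17.3°) = 0.955

0.955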